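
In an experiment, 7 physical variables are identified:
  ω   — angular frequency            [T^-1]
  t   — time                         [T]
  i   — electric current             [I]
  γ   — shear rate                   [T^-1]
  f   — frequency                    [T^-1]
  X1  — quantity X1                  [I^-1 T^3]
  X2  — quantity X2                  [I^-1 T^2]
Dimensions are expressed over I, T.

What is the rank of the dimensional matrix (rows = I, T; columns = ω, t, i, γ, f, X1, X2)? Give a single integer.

2

Exponent matrix [I,T] × [ω,t,i,γ,f,X1,X2]:
  I: [ 0  0  1  0  0 -1 -1]
  T: [-1  1  0 -1 -1  3  2]
RREF → pivots at {ω,i} ⇒ r = 2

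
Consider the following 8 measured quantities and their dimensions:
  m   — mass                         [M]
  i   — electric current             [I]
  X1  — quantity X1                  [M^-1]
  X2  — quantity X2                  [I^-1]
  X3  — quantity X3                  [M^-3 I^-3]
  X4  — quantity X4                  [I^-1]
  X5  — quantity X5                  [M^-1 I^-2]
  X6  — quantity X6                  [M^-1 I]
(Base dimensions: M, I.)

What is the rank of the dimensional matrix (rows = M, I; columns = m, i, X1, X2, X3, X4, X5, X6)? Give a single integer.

Write exponents as rows M,I / cols m,i,X1,X2,X3,X4,X5,X6:
  M: [ 1  0 -1  0 -3  0 -1 -1]
  I: [ 0  1  0 -1 -3 -1 -2  1]
Row reduction gives pivot columns m,i; rank = 2

2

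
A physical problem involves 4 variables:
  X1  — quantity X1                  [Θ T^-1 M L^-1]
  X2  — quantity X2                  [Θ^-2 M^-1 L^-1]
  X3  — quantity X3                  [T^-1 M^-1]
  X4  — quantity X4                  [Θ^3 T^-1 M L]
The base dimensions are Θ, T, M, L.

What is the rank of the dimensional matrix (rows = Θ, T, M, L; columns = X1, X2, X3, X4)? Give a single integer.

Exponent matrix [Θ,T,M,L] × [X1,X2,X3,X4]:
  Θ: [ 1 -2  0  3]
  T: [-1  0 -1 -1]
  M: [ 1 -1 -1  1]
  L: [-1 -1  0  1]
Echelon form has 3 nonzero rows (pivots: X1,X2,X3)

3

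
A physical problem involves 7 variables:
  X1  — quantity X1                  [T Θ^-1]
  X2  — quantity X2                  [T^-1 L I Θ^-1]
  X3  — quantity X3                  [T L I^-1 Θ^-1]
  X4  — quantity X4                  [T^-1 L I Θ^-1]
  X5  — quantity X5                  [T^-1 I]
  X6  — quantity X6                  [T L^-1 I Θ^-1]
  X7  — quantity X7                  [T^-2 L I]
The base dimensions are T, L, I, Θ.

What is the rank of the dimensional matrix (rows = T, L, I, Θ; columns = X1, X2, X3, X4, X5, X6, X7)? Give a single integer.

3

Dimensional matrix (T×L×I×Θ by X1×X2×X3×X4×X5×X6×X7):
  T: [ 1 -1  1 -1 -1  1 -2]
  L: [ 0  1  1  1  0 -1  1]
  I: [ 0  1 -1  1  1  1  1]
  Θ: [-1 -1 -1 -1  0 -1  0]
Row reduction gives pivot columns X1,X2,X3; rank = 3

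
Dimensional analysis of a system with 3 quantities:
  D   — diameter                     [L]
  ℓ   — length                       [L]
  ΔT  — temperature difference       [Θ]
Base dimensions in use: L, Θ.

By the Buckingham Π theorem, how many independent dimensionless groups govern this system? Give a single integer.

Write exponents as rows L,Θ / cols D,ℓ,ΔT:
  L: [ 1  1  0]
  Θ: [ 0  0  1]
Echelon form has 2 nonzero rows (pivots: D,ΔT)
3 vars − rank 2 = 1 Π group

1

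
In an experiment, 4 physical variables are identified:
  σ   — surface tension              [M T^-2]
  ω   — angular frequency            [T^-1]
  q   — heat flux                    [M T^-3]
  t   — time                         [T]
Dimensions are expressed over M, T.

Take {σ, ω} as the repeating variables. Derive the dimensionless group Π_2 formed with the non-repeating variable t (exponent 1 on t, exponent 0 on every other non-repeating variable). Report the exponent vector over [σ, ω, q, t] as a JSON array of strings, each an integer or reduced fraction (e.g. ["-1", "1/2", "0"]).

["0", "1", "0", "1"]

Write exponents as rows M,T / cols σ,ω,q,t:
  M: [ 1  0  1  0]
  T: [-2 -1 -3  1]
Echelon form has 2 nonzero rows (pivots: σ,ω)
Pivot set = {σ,ω}, free = {q,t}
RREF:
  r0: [   1    0    1    0]
  r1: [   0    1    1   -1]
Fix exponent of t at 1, q at 0; solve each RREF row for its pivot's exponent:
  r0: exp(σ) + (0)·1 = 0 ⇒ exp(σ) = 0
  r1: exp(ω) + (-1)·1 = 0 ⇒ exp(ω) = 1
Π_2 = ω · t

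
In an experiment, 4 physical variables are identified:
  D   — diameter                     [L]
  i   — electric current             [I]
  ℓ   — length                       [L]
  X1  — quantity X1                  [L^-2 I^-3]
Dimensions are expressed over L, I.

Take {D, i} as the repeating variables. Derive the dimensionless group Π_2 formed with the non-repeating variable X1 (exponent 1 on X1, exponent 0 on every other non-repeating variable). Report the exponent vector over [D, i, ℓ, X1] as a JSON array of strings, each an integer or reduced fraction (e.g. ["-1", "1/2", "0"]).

Write exponents as rows L,I / cols D,i,ℓ,X1:
  L: [ 1  0  1 -2]
  I: [ 0  1  0 -3]
Row reduction gives pivot columns D,i; rank = 2
Pivot set = {D,i}, free = {ℓ,X1}
RREF:
  r0: [   1    0    1   -2]
  r1: [   0    1    0   -3]
Fix exponent of X1 at 1, ℓ at 0; solve each RREF row for its pivot's exponent:
  r0: exp(D) + (-2)·1 = 0 ⇒ exp(D) = 2
  r1: exp(i) + (-3)·1 = 0 ⇒ exp(i) = 3
Π_2 = D^2 · i^3 · X1

["2", "3", "0", "1"]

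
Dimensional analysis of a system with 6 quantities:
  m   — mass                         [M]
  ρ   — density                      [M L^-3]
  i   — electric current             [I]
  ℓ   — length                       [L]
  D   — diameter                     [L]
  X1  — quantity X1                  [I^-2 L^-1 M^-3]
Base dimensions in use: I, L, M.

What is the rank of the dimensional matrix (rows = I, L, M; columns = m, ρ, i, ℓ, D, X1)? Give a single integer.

Exponent matrix [I,L,M] × [m,ρ,i,ℓ,D,X1]:
  I: [ 0  0  1  0  0 -2]
  L: [ 0 -3  0  1  1 -1]
  M: [ 1  1  0  0  0 -3]
RREF → pivots at {m,ρ,i} ⇒ r = 3

3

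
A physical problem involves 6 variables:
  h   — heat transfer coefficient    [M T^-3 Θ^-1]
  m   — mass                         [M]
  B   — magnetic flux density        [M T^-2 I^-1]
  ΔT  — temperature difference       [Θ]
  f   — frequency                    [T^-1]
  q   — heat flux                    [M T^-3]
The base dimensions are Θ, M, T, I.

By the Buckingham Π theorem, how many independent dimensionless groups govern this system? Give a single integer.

2

Write exponents as rows Θ,M,T,I / cols h,m,B,ΔT,f,q:
  Θ: [-1  0  0  1  0  0]
  M: [ 1  1  1  0  0  1]
  T: [-3  0 -2  0 -1 -3]
  I: [ 0  0 -1  0  0  0]
Echelon form has 4 nonzero rows (pivots: h,m,B,ΔT)
n=6, r=4 ⇒ 2 dimensionless groups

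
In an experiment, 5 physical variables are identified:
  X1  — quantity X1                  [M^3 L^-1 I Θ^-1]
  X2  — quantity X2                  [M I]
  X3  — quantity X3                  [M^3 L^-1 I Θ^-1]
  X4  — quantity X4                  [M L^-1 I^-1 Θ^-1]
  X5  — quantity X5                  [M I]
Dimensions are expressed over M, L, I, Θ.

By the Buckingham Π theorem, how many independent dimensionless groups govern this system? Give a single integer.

Write exponents as rows M,L,I,Θ / cols X1,X2,X3,X4,X5:
  M: [ 3  1  3  1  1]
  L: [-1  0 -1 -1  0]
  I: [ 1  1  1 -1  1]
  Θ: [-1  0 -1 -1  0]
Echelon form has 2 nonzero rows (pivots: X1,X2)
Π count = n − r = 5 − 2 = 3

3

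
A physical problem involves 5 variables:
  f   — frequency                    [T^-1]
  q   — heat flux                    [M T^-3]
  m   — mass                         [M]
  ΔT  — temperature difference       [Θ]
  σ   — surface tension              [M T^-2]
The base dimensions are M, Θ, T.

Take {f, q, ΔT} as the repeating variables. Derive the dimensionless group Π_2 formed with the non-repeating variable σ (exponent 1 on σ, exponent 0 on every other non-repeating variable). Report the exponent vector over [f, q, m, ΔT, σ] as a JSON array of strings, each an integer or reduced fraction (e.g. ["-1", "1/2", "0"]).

["1", "-1", "0", "0", "1"]

Dimensional matrix (M×Θ×T by f×q×m×ΔT×σ):
  M: [ 0  1  1  0  1]
  Θ: [ 0  0  0  1  0]
  T: [-1 -3  0  0 -2]
Echelon form has 3 nonzero rows (pivots: f,q,ΔT)
Repeat: f,q,ΔT; free: m,σ
RREF:
  r0: [   1    0   -3    0   -1]
  r1: [   0    1    1    0    1]
  r2: [   0    0    0    1    0]
Fix exponent of σ at 1, m at 0; solve each RREF row for its pivot's exponent:
  r0: exp(f) + (-1)·1 = 0 ⇒ exp(f) = 1
  r1: exp(q) + (1)·1 = 0 ⇒ exp(q) = -1
  r2: exp(ΔT) + (0)·1 = 0 ⇒ exp(ΔT) = 0
Π_2 = f · q^-1 · σ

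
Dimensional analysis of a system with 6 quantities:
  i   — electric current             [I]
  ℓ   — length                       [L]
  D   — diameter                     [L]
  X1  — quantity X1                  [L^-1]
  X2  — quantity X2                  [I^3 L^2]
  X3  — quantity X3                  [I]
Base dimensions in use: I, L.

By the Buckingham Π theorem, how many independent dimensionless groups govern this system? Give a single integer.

Write exponents as rows I,L / cols i,ℓ,D,X1,X2,X3:
  I: [ 1  0  0  0  3  1]
  L: [ 0  1  1 -1  2  0]
Row reduction gives pivot columns i,ℓ; rank = 2
Π count = n − r = 6 − 2 = 4

4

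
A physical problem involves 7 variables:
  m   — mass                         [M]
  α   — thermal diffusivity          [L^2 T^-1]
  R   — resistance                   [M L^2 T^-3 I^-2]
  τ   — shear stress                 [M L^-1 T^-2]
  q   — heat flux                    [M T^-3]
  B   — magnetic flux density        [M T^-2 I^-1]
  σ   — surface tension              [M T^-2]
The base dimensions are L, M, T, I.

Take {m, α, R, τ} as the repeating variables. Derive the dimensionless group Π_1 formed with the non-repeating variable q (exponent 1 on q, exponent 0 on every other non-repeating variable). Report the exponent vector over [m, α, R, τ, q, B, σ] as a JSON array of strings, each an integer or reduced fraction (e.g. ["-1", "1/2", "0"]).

["1/5", "-3/5", "0", "-6/5", "1", "0", "0"]

Write exponents as rows L,M,T,I / cols m,α,R,τ,q,B,σ:
  L: [ 0  2  2 -1  0  0  0]
  M: [ 1  0  1  1  1  1  1]
  T: [ 0 -1 -3 -2 -3 -2 -2]
  I: [ 0  0 -2  0  0 -1  0]
Echelon form has 4 nonzero rows (pivots: m,α,R,τ)
Pivot set = {m,α,R,τ}, free = {q,B,σ}
RREF:
  r0: [   1    0    0    0 -1/5 1/10  1/5]
  r1: [   0    1    0    0  3/5 -3/10  2/5]
  r2: [   0    0    1    0    0  1/2    0]
  r3: [   0    0    0    1  6/5  2/5  4/5]
Fix exponent of q at 1, B at 0, σ at 0; solve each RREF row for its pivot's exponent:
  r0: exp(m) + (-1/5)·1 = 0 ⇒ exp(m) = 1/5
  r1: exp(α) + (3/5)·1 = 0 ⇒ exp(α) = -3/5
  r2: exp(R) + (0)·1 = 0 ⇒ exp(R) = 0
  r3: exp(τ) + (6/5)·1 = 0 ⇒ exp(τ) = -6/5
Π_1 = m^(1/5) · α^(-3/5) · τ^(-6/5) · q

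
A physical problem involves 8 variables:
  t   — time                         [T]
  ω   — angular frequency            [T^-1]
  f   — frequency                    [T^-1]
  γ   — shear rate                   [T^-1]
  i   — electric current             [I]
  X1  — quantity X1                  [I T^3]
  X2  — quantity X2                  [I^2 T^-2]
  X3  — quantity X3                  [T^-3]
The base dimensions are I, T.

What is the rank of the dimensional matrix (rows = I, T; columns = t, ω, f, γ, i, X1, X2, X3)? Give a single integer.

Dimensional matrix (I×T by t×ω×f×γ×i×X1×X2×X3):
  I: [ 0  0  0  0  1  1  2  0]
  T: [ 1 -1 -1 -1  0  3 -2 -3]
Row reduction gives pivot columns t,i; rank = 2

2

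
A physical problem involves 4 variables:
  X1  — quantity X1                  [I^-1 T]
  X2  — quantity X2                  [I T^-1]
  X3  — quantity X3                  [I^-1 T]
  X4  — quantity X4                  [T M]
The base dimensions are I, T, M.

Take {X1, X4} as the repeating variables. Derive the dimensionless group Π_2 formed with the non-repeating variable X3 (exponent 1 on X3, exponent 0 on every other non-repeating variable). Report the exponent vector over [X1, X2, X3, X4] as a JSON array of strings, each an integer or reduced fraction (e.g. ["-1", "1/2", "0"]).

Dimensional matrix (I×T×M by X1×X2×X3×X4):
  I: [-1  1 -1  0]
  T: [ 1 -1  1  1]
  M: [ 0  0  0  1]
Echelon form has 2 nonzero rows (pivots: X1,X4)
Repeat: X1,X4; free: X2,X3
RREF:
  r0: [   1   -1    1    0]
  r1: [   0    0    0    1]
  r2: [   0    0    0    0]
Fix exponent of X3 at 1, X2 at 0; solve each RREF row for its pivot's exponent:
  r0: exp(X1) + (1)·1 = 0 ⇒ exp(X1) = -1
  r1: exp(X4) + (0)·1 = 0 ⇒ exp(X4) = 0
Π_2 = X1^-1 · X3

["-1", "0", "1", "0"]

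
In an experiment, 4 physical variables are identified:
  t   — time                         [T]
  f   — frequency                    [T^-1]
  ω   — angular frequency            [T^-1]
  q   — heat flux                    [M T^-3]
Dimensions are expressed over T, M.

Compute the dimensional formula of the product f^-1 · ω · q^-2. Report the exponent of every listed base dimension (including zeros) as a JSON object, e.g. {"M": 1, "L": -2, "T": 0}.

Write exponents as rows T,M / cols t,f,ω,q:
  T: [ 1 -1 -1 -3]
  M: [ 0  0  0  1]
  [T]: (-1)·-1+(1)·-1+(-2)·-3 = 6
  [M]: (-1)·0+(1)·0+(-2)·1 = -2
⇒ T^6 M^-2

{"T": 6, "M": -2}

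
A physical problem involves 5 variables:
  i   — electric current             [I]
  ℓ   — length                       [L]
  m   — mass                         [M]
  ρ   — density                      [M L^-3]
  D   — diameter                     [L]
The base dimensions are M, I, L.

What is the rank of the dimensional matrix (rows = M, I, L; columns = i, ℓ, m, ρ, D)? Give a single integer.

Exponent matrix [M,I,L] × [i,ℓ,m,ρ,D]:
  M: [ 0  0  1  1  0]
  I: [ 1  0  0  0  0]
  L: [ 0  1  0 -3  1]
Row reduction gives pivot columns i,ℓ,m; rank = 3

3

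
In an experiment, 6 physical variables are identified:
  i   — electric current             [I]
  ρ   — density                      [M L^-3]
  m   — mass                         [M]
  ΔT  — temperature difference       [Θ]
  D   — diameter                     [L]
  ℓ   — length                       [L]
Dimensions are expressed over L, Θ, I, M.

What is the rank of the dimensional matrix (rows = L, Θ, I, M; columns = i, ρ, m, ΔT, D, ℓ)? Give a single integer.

4

Write exponents as rows L,Θ,I,M / cols i,ρ,m,ΔT,D,ℓ:
  L: [ 0 -3  0  0  1  1]
  Θ: [ 0  0  0  1  0  0]
  I: [ 1  0  0  0  0  0]
  M: [ 0  1  1  0  0  0]
Echelon form has 4 nonzero rows (pivots: i,ρ,m,ΔT)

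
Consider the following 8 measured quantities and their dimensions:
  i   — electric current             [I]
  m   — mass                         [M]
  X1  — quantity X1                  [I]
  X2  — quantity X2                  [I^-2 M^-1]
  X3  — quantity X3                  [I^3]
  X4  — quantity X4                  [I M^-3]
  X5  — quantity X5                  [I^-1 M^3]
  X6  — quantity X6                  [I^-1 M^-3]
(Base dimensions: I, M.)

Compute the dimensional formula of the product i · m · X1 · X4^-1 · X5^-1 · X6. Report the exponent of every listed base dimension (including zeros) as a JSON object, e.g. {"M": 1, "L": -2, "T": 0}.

Write exponents as rows I,M / cols i,m,X1,X2,X3,X4,X5,X6:
  I: [ 1  0  1 -2  3  1 -1 -1]
  M: [ 0  1  0 -1  0 -3  3 -3]
  [I]: (1)·1+(1)·0+(1)·1+(-1)·1+(-1)·-1+(1)·-1 = 1
  [M]: (1)·0+(1)·1+(1)·0+(-1)·-3+(-1)·3+(1)·-3 = -2
⇒ I M^-2

{"I": 1, "M": -2}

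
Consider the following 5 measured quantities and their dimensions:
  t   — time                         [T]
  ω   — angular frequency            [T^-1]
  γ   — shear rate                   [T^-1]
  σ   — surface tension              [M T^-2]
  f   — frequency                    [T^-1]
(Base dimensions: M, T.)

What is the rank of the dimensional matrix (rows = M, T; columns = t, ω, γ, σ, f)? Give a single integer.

2

Dimensional matrix (M×T by t×ω×γ×σ×f):
  M: [ 0  0  0  1  0]
  T: [ 1 -1 -1 -2 -1]
RREF → pivots at {t,σ} ⇒ r = 2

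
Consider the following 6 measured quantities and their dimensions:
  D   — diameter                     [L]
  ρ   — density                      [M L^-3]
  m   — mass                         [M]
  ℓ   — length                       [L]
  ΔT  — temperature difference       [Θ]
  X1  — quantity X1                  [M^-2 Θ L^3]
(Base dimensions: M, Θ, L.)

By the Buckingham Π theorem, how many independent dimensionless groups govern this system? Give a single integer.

3

Exponent matrix [M,Θ,L] × [D,ρ,m,ℓ,ΔT,X1]:
  M: [ 0  1  1  0  0 -2]
  Θ: [ 0  0  0  0  1  1]
  L: [ 1 -3  0  1  0  3]
RREF → pivots at {D,ρ,ΔT} ⇒ r = 3
Π count = n − r = 6 − 3 = 3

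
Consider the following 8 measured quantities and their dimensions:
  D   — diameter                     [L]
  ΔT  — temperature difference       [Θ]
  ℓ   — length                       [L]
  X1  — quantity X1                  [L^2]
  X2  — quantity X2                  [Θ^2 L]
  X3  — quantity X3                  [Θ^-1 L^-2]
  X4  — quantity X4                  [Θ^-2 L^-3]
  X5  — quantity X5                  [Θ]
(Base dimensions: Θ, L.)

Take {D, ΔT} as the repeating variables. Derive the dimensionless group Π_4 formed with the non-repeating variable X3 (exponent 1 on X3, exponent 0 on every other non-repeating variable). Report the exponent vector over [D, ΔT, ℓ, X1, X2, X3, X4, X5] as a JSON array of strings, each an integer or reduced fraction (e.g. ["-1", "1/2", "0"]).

["2", "1", "0", "0", "0", "1", "0", "0"]

Write exponents as rows Θ,L / cols D,ΔT,ℓ,X1,X2,X3,X4,X5:
  Θ: [ 0  1  0  0  2 -1 -2  1]
  L: [ 1  0  1  2  1 -2 -3  0]
Row reduction gives pivot columns D,ΔT; rank = 2
Pivot set = {D,ΔT}, free = {ℓ,X1,X2,X3,X4,X5}
RREF:
  r0: [   1    0    1    2    1   -2   -3    0]
  r1: [   0    1    0    0    2   -1   -2    1]
Fix exponent of X3 at 1, ℓ at 0, X1 at 0, X2 at 0, X4 at 0, X5 at 0; solve each RREF row for its pivot's exponent:
  r0: exp(D) + (-2)·1 = 0 ⇒ exp(D) = 2
  r1: exp(ΔT) + (-1)·1 = 0 ⇒ exp(ΔT) = 1
Π_4 = D^2 · ΔT · X3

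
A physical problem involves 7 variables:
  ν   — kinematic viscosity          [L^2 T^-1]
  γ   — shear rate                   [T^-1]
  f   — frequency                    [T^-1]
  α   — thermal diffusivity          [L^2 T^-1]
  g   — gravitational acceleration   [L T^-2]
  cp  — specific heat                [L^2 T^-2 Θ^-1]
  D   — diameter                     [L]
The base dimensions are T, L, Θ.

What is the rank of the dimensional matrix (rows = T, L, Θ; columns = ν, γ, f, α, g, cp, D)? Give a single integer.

Exponent matrix [T,L,Θ] × [ν,γ,f,α,g,cp,D]:
  T: [-1 -1 -1 -1 -2 -2  0]
  L: [ 2  0  0  2  1  2  1]
  Θ: [ 0  0  0  0  0 -1  0]
Row reduction gives pivot columns ν,γ,cp; rank = 3

3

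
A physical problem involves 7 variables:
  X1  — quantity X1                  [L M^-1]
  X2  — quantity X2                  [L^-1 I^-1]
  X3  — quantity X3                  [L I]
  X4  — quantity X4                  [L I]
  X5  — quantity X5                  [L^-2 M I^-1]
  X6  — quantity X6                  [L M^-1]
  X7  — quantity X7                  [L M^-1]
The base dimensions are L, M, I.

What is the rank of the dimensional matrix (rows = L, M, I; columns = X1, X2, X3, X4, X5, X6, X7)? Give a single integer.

2

Dimensional matrix (L×M×I by X1×X2×X3×X4×X5×X6×X7):
  L: [ 1 -1  1  1 -2  1  1]
  M: [-1  0  0  0  1 -1 -1]
  I: [ 0 -1  1  1 -1  0  0]
Row reduction gives pivot columns X1,X2; rank = 2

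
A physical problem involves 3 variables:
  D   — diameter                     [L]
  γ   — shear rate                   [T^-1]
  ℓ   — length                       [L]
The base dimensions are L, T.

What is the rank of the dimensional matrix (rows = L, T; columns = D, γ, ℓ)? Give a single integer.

Exponent matrix [L,T] × [D,γ,ℓ]:
  L: [ 1  0  1]
  T: [ 0 -1  0]
RREF → pivots at {D,γ} ⇒ r = 2

2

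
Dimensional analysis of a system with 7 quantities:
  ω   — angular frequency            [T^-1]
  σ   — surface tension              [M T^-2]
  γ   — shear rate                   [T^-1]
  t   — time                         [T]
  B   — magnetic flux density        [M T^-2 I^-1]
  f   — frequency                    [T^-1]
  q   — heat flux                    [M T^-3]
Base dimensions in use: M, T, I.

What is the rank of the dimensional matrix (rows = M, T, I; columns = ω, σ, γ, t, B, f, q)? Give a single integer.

3

Exponent matrix [M,T,I] × [ω,σ,γ,t,B,f,q]:
  M: [ 0  1  0  0  1  0  1]
  T: [-1 -2 -1  1 -2 -1 -3]
  I: [ 0  0  0  0 -1  0  0]
Echelon form has 3 nonzero rows (pivots: ω,σ,B)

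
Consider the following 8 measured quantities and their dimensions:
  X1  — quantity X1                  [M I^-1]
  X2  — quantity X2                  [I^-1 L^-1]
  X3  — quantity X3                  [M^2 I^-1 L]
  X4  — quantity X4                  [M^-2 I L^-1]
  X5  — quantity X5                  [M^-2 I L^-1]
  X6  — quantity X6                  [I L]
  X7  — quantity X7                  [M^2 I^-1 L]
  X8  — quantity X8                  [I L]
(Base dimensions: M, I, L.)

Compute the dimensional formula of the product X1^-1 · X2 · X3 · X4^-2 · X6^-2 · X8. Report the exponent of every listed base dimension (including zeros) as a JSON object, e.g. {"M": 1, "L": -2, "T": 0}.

{"M": 5, "I": -4, "L": 1}

Write exponents as rows M,I,L / cols X1,X2,X3,X4,X5,X6,X7,X8:
  M: [ 1  0  2 -2 -2  0  2  0]
  I: [-1 -1 -1  1  1  1 -1  1]
  L: [ 0 -1  1 -1 -1  1  1  1]
  [M]: (-1)·1+(1)·0+(1)·2+(-2)·-2+(-2)·0+(1)·0 = 5
  [I]: (-1)·-1+(1)·-1+(1)·-1+(-2)·1+(-2)·1+(1)·1 = -4
  [L]: (-1)·0+(1)·-1+(1)·1+(-2)·-1+(-2)·1+(1)·1 = 1
⇒ M^5 I^-4 L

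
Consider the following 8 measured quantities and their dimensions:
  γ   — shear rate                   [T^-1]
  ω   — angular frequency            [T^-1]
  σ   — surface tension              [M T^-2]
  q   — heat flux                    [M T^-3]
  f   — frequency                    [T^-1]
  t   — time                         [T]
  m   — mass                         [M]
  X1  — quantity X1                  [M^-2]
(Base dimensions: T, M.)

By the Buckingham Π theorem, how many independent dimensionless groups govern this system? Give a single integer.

Exponent matrix [T,M] × [γ,ω,σ,q,f,t,m,X1]:
  T: [-1 -1 -2 -3 -1  1  0  0]
  M: [ 0  0  1  1  0  0  1 -2]
RREF → pivots at {γ,σ} ⇒ r = 2
n=8, r=2 ⇒ 6 dimensionless groups

6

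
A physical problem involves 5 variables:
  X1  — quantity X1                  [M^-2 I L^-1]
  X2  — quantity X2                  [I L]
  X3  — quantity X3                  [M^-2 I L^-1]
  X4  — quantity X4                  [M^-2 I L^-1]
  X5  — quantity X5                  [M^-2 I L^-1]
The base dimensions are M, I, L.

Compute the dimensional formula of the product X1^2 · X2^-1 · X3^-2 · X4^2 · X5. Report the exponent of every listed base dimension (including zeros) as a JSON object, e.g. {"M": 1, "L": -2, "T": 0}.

Write exponents as rows M,I,L / cols X1,X2,X3,X4,X5:
  M: [-2  0 -2 -2 -2]
  I: [ 1  1  1  1  1]
  L: [-1  1 -1 -1 -1]
  [M]: (2)·-2+(-1)·0+(-2)·-2+(2)·-2+(1)·-2 = -6
  [I]: (2)·1+(-1)·1+(-2)·1+(2)·1+(1)·1 = 2
  [L]: (2)·-1+(-1)·1+(-2)·-1+(2)·-1+(1)·-1 = -4
⇒ M^-6 I^2 L^-4

{"M": -6, "I": 2, "L": -4}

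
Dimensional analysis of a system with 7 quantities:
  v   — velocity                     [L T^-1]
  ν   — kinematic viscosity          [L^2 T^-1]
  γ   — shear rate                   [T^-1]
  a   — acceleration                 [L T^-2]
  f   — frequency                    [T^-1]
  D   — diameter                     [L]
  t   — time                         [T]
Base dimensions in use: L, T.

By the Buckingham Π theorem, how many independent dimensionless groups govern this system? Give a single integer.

Exponent matrix [L,T] × [v,ν,γ,a,f,D,t]:
  L: [ 1  2  0  1  0  1  0]
  T: [-1 -1 -1 -2 -1  0  1]
Row reduction gives pivot columns v,ν; rank = 2
7 vars − rank 2 = 5 Π groups

5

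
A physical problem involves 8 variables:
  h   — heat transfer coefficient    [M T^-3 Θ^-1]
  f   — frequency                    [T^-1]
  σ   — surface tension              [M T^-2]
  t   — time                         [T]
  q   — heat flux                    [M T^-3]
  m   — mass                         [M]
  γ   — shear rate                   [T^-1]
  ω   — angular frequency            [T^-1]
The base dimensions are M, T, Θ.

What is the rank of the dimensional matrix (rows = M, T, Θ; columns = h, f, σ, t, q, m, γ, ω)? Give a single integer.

Exponent matrix [M,T,Θ] × [h,f,σ,t,q,m,γ,ω]:
  M: [ 1  0  1  0  1  1  0  0]
  T: [-3 -1 -2  1 -3  0 -1 -1]
  Θ: [-1  0  0  0  0  0  0  0]
Row reduction gives pivot columns h,f,σ; rank = 3

3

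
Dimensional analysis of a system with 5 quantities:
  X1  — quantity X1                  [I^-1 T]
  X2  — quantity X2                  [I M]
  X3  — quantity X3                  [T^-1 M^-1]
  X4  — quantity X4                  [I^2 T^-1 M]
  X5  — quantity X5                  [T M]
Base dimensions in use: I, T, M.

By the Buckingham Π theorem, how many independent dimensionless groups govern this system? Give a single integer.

3

Write exponents as rows I,T,M / cols X1,X2,X3,X4,X5:
  I: [-1  1  0  2  0]
  T: [ 1  0 -1 -1  1]
  M: [ 0  1 -1  1  1]
Echelon form has 2 nonzero rows (pivots: X1,X2)
5 vars − rank 2 = 3 Π groups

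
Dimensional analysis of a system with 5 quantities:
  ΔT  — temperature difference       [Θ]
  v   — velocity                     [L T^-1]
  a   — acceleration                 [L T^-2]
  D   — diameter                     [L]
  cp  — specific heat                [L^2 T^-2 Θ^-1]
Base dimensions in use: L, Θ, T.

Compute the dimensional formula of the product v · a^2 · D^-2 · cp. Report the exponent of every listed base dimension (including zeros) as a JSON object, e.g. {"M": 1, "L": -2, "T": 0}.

{"L": 3, "Θ": -1, "T": -7}

Write exponents as rows L,Θ,T / cols ΔT,v,a,D,cp:
  L: [ 0  1  1  1  2]
  Θ: [ 1  0  0  0 -1]
  T: [ 0 -1 -2  0 -2]
  [L]: (1)·1+(2)·1+(-2)·1+(1)·2 = 3
  [Θ]: (1)·0+(2)·0+(-2)·0+(1)·-1 = -1
  [T]: (1)·-1+(2)·-2+(-2)·0+(1)·-2 = -7
⇒ L^3 Θ^-1 T^-7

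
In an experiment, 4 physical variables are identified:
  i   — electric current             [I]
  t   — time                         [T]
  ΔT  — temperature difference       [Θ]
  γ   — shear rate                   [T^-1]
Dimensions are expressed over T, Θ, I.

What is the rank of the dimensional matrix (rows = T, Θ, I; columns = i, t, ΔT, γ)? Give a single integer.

Dimensional matrix (T×Θ×I by i×t×ΔT×γ):
  T: [ 0  1  0 -1]
  Θ: [ 0  0  1  0]
  I: [ 1  0  0  0]
RREF → pivots at {i,t,ΔT} ⇒ r = 3

3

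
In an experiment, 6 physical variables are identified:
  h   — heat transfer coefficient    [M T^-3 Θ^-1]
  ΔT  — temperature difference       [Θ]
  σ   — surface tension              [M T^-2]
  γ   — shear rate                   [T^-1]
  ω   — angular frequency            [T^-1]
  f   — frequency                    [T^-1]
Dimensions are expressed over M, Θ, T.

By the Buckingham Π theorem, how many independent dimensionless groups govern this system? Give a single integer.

Exponent matrix [M,Θ,T] × [h,ΔT,σ,γ,ω,f]:
  M: [ 1  0  1  0  0  0]
  Θ: [-1  1  0  0  0  0]
  T: [-3  0 -2 -1 -1 -1]
RREF → pivots at {h,ΔT,σ} ⇒ r = 3
6 vars − rank 3 = 3 Π groups

3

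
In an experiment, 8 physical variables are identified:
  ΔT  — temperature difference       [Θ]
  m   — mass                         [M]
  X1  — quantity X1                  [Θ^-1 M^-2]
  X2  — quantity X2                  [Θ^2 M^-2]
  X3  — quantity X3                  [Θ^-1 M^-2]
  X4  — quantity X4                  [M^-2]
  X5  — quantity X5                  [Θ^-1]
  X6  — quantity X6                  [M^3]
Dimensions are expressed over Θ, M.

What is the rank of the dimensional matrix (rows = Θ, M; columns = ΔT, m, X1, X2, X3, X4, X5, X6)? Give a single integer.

Write exponents as rows Θ,M / cols ΔT,m,X1,X2,X3,X4,X5,X6:
  Θ: [ 1  0 -1  2 -1  0 -1  0]
  M: [ 0  1 -2 -2 -2 -2  0  3]
Echelon form has 2 nonzero rows (pivots: ΔT,m)

2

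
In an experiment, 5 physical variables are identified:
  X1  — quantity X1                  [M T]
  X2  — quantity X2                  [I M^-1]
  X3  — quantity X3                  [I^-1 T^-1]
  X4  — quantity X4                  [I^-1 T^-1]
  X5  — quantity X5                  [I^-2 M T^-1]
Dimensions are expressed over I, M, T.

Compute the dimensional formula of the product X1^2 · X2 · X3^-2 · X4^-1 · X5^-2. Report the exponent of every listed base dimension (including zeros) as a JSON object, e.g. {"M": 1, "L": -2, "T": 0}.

{"I": 8, "M": -1, "T": 7}

Write exponents as rows I,M,T / cols X1,X2,X3,X4,X5:
  I: [ 0  1 -1 -1 -2]
  M: [ 1 -1  0  0  1]
  T: [ 1  0 -1 -1 -1]
  [I]: (2)·0+(1)·1+(-2)·-1+(-1)·-1+(-2)·-2 = 8
  [M]: (2)·1+(1)·-1+(-2)·0+(-1)·0+(-2)·1 = -1
  [T]: (2)·1+(1)·0+(-2)·-1+(-1)·-1+(-2)·-1 = 7
⇒ I^8 M^-1 T^7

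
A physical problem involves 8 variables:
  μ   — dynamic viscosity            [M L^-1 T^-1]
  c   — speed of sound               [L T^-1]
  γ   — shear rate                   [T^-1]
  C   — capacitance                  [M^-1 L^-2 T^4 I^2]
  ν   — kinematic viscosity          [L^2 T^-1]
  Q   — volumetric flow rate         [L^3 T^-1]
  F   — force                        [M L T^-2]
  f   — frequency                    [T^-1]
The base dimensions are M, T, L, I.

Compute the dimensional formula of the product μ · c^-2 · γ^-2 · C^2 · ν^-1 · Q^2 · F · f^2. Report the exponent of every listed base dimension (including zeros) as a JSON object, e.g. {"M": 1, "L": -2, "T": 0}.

Dimensional matrix (M×T×L×I by μ×c×γ×C×ν×Q×F×f):
  M: [ 1  0  0 -1  0  0  1  0]
  T: [-1 -1 -1  4 -1 -1 -2 -1]
  L: [-1  1  0 -2  2  3  1  0]
  I: [ 0  0  0  2  0  0  0  0]
  [M]: (1)·1+(-2)·0+(-2)·0+(2)·-1+(-1)·0+(2)·0+(1)·1+(2)·0 = 0
  [T]: (1)·-1+(-2)·-1+(-2)·-1+(2)·4+(-1)·-1+(2)·-1+(1)·-2+(2)·-1 = 6
  [L]: (1)·-1+(-2)·1+(-2)·0+(2)·-2+(-1)·2+(2)·3+(1)·1+(2)·0 = -2
  [I]: (1)·0+(-2)·0+(-2)·0+(2)·2+(-1)·0+(2)·0+(1)·0+(2)·0 = 4
⇒ T^6 L^-2 I^4

{"M": 0, "T": 6, "L": -2, "I": 4}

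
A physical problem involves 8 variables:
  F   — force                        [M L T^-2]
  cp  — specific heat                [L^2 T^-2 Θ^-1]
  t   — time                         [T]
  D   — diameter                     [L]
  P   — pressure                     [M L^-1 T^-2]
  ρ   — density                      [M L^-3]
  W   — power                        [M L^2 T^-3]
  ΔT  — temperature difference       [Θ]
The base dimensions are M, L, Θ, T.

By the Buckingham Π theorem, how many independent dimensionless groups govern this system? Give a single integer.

4

Exponent matrix [M,L,Θ,T] × [F,cp,t,D,P,ρ,W,ΔT]:
  M: [ 1  0  0  0  1  1  1  0]
  L: [ 1  2  0  1 -1 -3  2  0]
  Θ: [ 0 -1  0  0  0  0  0  1]
  T: [-2 -2  1  0 -2  0 -3  0]
RREF → pivots at {F,cp,t,D} ⇒ r = 4
n=8, r=4 ⇒ 4 dimensionless groups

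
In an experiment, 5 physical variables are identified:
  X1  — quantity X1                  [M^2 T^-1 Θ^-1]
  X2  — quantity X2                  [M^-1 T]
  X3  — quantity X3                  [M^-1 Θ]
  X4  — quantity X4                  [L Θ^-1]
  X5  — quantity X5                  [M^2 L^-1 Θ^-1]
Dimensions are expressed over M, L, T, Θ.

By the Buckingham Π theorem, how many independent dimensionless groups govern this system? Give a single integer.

Dimensional matrix (M×L×T×Θ by X1×X2×X3×X4×X5):
  M: [ 2 -1 -1  0  2]
  L: [ 0  0  0  1 -1]
  T: [-1  1  0  0  0]
  Θ: [-1  0  1 -1 -1]
RREF → pivots at {X1,X2,X4} ⇒ r = 3
5 vars − rank 3 = 2 Π groups

2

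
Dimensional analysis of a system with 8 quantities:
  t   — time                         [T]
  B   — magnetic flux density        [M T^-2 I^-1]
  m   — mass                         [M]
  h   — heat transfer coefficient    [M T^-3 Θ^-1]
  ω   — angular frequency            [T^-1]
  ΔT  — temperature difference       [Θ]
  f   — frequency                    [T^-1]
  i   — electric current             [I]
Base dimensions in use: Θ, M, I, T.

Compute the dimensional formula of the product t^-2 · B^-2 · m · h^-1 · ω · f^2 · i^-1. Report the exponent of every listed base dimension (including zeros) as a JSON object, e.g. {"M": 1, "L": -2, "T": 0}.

Exponent matrix [Θ,M,I,T] × [t,B,m,h,ω,ΔT,f,i]:
  Θ: [ 0  0  0 -1  0  1  0  0]
  M: [ 0  1  1  1  0  0  0  0]
  I: [ 0 -1  0  0  0  0  0  1]
  T: [ 1 -2  0 -3 -1  0 -1  0]
  [Θ]: (-2)·0+(-2)·0+(1)·0+(-1)·-1+(1)·0+(2)·0+(-1)·0 = 1
  [M]: (-2)·0+(-2)·1+(1)·1+(-1)·1+(1)·0+(2)·0+(-1)·0 = -2
  [I]: (-2)·0+(-2)·-1+(1)·0+(-1)·0+(1)·0+(2)·0+(-1)·1 = 1
  [T]: (-2)·1+(-2)·-2+(1)·0+(-1)·-3+(1)·-1+(2)·-1+(-1)·0 = 2
⇒ Θ M^-2 I T^2

{"Θ": 1, "M": -2, "I": 1, "T": 2}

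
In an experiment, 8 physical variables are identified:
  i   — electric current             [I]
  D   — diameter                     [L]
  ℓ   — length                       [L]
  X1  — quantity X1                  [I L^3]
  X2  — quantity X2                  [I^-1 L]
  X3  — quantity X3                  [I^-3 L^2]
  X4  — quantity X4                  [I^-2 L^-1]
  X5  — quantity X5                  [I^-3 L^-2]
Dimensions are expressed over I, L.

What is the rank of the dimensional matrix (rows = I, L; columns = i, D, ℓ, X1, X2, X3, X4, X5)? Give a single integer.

Exponent matrix [I,L] × [i,D,ℓ,X1,X2,X3,X4,X5]:
  I: [ 1  0  0  1 -1 -3 -2 -3]
  L: [ 0  1  1  3  1  2 -1 -2]
Row reduction gives pivot columns i,D; rank = 2

2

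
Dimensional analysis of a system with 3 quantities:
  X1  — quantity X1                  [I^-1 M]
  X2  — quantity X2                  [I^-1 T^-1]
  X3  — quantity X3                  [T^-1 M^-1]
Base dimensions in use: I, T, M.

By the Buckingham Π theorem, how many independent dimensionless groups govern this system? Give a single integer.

Dimensional matrix (I×T×M by X1×X2×X3):
  I: [-1 -1  0]
  T: [ 0 -1 -1]
  M: [ 1  0 -1]
RREF → pivots at {X1,X2} ⇒ r = 2
n=3, r=2 ⇒ 1 dimensionless group

1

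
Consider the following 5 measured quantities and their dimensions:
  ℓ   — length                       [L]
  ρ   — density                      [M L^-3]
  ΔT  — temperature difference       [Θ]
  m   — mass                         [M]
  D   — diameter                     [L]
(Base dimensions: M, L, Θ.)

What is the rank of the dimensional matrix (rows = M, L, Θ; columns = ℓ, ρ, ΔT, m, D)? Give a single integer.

3

Exponent matrix [M,L,Θ] × [ℓ,ρ,ΔT,m,D]:
  M: [ 0  1  0  1  0]
  L: [ 1 -3  0  0  1]
  Θ: [ 0  0  1  0  0]
Row reduction gives pivot columns ℓ,ρ,ΔT; rank = 3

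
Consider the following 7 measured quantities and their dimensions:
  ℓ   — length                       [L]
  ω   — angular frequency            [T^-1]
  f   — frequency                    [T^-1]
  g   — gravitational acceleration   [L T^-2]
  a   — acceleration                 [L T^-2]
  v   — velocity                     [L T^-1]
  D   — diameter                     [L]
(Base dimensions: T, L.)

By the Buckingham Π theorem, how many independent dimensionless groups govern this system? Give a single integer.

5

Dimensional matrix (T×L by ℓ×ω×f×g×a×v×D):
  T: [ 0 -1 -1 -2 -2 -1  0]
  L: [ 1  0  0  1  1  1  1]
Row reduction gives pivot columns ℓ,ω; rank = 2
Π count = n − r = 7 − 2 = 5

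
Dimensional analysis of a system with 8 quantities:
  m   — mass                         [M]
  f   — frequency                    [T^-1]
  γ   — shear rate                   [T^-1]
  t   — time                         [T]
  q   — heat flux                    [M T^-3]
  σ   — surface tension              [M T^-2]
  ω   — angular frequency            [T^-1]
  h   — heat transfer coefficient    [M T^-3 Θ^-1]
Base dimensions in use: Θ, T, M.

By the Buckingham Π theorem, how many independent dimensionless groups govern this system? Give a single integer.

Dimensional matrix (Θ×T×M by m×f×γ×t×q×σ×ω×h):
  Θ: [ 0  0  0  0  0  0  0 -1]
  T: [ 0 -1 -1  1 -3 -2 -1 -3]
  M: [ 1  0  0  0  1  1  0  1]
Row reduction gives pivot columns m,f,h; rank = 3
n=8, r=3 ⇒ 5 dimensionless groups

5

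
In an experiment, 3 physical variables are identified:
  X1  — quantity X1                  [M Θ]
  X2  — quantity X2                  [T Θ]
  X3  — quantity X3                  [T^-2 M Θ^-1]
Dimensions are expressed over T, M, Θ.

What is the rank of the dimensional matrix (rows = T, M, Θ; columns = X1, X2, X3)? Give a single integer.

2

Write exponents as rows T,M,Θ / cols X1,X2,X3:
  T: [ 0  1 -2]
  M: [ 1  0  1]
  Θ: [ 1  1 -1]
RREF → pivots at {X1,X2} ⇒ r = 2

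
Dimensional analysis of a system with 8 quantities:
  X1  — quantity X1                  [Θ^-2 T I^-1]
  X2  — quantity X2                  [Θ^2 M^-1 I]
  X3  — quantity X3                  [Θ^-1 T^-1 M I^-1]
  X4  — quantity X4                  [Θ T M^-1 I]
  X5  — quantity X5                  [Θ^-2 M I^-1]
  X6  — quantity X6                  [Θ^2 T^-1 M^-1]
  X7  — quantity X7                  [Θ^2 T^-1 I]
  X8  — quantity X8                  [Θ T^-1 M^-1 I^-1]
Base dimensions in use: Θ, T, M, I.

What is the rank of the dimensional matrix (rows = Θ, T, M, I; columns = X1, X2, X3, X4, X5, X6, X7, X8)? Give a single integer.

3

Exponent matrix [Θ,T,M,I] × [X1,X2,X3,X4,X5,X6,X7,X8]:
  Θ: [-2  2 -1  1 -2  2  2  1]
  T: [ 1  0 -1  1  0 -1 -1 -1]
  M: [ 0 -1  1 -1  1 -1  0 -1]
  I: [-1  1 -1  1 -1  0  1 -1]
RREF → pivots at {X1,X2,X3} ⇒ r = 3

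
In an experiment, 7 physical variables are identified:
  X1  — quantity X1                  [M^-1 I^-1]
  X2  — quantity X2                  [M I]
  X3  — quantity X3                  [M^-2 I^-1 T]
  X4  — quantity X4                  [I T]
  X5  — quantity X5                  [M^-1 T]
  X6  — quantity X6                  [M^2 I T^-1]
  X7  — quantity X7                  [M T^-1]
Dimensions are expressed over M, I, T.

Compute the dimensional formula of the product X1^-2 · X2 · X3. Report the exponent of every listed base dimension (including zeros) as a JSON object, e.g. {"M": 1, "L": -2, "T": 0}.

Exponent matrix [M,I,T] × [X1,X2,X3,X4,X5,X6,X7]:
  M: [-1  1 -2  0 -1  2  1]
  I: [-1  1 -1  1  0  1  0]
  T: [ 0  0  1  1  1 -1 -1]
  [M]: (-2)·-1+(1)·1+(1)·-2 = 1
  [I]: (-2)·-1+(1)·1+(1)·-1 = 2
  [T]: (-2)·0+(1)·0+(1)·1 = 1
⇒ M I^2 T

{"M": 1, "I": 2, "T": 1}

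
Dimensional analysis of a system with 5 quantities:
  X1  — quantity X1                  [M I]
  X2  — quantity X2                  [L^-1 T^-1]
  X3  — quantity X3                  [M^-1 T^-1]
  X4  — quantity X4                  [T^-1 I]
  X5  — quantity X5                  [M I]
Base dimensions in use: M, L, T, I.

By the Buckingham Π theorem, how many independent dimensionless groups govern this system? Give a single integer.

2

Dimensional matrix (M×L×T×I by X1×X2×X3×X4×X5):
  M: [ 1  0 -1  0  1]
  L: [ 0 -1  0  0  0]
  T: [ 0 -1 -1 -1  0]
  I: [ 1  0  0  1  1]
Row reduction gives pivot columns X1,X2,X3; rank = 3
5 vars − rank 3 = 2 Π groups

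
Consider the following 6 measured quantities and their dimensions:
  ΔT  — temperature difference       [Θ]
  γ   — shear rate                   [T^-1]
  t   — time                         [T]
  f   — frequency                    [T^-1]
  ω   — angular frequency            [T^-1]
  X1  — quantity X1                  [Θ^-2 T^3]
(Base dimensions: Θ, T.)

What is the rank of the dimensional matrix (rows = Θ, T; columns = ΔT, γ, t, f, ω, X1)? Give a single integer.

Exponent matrix [Θ,T] × [ΔT,γ,t,f,ω,X1]:
  Θ: [ 1  0  0  0  0 -2]
  T: [ 0 -1  1 -1 -1  3]
Echelon form has 2 nonzero rows (pivots: ΔT,γ)

2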